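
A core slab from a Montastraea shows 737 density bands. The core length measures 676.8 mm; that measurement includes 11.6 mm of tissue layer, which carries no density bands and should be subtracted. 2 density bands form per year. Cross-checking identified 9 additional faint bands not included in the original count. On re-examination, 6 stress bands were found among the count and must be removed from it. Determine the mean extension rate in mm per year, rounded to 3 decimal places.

After corrections the count is 737 − 6 + 9 = 740 density bands.
Dividing by 2 density bands per year: 740 / 2 = 370 years.
Removing the 11.6 mm offcut leaves 676.8 − 11.6 = 665.2 mm.
665.2 mm over 370 years gives 665.2 / 370 ≈ 1.798 mm per year.

1.798 mm per year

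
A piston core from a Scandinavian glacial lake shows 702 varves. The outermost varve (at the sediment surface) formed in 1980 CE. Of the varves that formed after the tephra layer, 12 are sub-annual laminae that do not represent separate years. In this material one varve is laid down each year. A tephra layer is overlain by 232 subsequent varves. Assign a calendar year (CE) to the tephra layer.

232 varves post-date the tephra layer.
232 − 12 false = 220 true varves after the tephra layer.
Counting back 220 years from 1980 CE places the tephra layer in 1980 − 220 = 1760 CE.

1760 CE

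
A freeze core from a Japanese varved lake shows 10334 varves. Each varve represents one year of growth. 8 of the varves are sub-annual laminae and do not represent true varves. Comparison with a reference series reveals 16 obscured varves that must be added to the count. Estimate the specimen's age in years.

Adjusted count: 10334 − 8 + 16 = 10342 varves.
With a one-to-one varve periodicity this is 10342 years.

10342 yr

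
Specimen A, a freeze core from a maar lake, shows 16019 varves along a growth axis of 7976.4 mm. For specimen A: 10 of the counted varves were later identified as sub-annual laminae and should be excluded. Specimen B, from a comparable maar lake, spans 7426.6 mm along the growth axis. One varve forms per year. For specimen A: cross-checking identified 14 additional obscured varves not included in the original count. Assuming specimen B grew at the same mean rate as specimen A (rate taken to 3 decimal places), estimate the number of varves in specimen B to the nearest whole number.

14913 varves

Specimen A: after corrections the count is 16019 − 10 + 14 = 16023 varves.
A: Extension rate ≈ 7976.4 / 16023 = 0.498 mm/yr.
B spans 7426.6 / 0.498 = 14912.85 years ≈ 14913 varves.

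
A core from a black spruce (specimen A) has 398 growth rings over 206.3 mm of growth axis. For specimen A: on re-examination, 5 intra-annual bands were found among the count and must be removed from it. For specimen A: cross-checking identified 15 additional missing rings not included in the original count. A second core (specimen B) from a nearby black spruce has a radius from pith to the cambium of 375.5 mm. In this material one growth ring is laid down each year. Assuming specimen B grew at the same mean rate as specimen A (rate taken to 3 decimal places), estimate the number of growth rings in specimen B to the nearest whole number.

Specimen A: after corrections the count is 398 − 5 + 15 = 408 growth rings.
A: 206.3 mm over 408 years gives 206.3 / 408 ≈ 0.506 mm/yr.
B spans 375.5 / 0.506 = 742.09 years ≈ 742 growth rings.

742 growth rings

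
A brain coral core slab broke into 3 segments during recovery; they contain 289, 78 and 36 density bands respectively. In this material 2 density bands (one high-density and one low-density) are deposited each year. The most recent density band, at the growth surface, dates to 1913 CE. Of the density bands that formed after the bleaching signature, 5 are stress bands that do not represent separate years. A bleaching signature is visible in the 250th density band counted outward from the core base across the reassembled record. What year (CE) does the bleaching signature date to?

1839 CE

Total density bands = 289 + 78 + 36 = 403.
The bleaching signature sits at density band 250 from the core base, so 403 − 250 = 153 density bands formed after it.
Excluding 5 false density bands: 153 − 5 = 148.
With 2 density bands per year, 148 / 2 = 74 years.
1913 − 74 = 1839 CE.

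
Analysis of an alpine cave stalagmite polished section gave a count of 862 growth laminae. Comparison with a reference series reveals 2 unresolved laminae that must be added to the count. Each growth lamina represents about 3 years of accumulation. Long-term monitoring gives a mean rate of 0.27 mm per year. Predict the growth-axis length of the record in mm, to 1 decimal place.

Correcting the raw count gives 862 + 2 = 864 true growth laminae.
Multiplying by 3 years per growth lamina: 864 × 3 = 2592 years.
Predicted length = 0.27 mm/year × 2592 years = 699.8 mm.

699.8 mm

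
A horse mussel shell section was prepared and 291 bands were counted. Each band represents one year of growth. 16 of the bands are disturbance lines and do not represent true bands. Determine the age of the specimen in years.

Correcting the raw count gives 291 − 16 = 275 true bands.
With a one-to-one band periodicity this is 275 years.

275 yr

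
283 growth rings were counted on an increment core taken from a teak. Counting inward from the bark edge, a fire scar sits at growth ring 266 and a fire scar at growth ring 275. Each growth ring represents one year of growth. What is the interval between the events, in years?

9 yr

275 − 266 = 9 growth rings lie between the two events.
At one growth ring per year, 9 years elapsed between them.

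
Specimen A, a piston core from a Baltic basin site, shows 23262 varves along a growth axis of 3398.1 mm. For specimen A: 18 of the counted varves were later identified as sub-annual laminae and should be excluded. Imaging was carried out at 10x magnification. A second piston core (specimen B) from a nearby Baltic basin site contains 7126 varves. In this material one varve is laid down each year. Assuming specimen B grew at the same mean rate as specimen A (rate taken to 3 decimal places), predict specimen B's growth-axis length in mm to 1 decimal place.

1040.4 mm

Specimen A: correcting the raw count gives 23262 − 18 = 23244 true varves.
A: 3398.1 mm over 23244 years gives 3398.1 / 23244 ≈ 0.146 mm/yr.
B's length ≈ 0.146 × 7126 = 1040.4 mm.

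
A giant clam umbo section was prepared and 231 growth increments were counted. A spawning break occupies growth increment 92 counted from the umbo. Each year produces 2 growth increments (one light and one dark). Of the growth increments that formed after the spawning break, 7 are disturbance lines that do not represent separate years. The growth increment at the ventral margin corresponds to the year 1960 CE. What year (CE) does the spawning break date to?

231 − 92 = 139 growth increments lie beyond the spawning break toward the ventral margin.
Excluding 7 false growth increments: 139 − 7 = 132.
With 2 growth increments per year, 132 / 2 = 66 years.
1960 − 66 = 1894 CE.

1894 CE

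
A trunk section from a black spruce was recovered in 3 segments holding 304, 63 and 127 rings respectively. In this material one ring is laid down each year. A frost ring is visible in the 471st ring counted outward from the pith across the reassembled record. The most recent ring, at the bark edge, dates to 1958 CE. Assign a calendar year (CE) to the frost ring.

Total rings = 304 + 63 + 127 = 494.
The frost ring sits at ring 471 from the pith, so 494 − 471 = 23 rings formed after it.
1958 − 23 = 1935 CE.

1935 CE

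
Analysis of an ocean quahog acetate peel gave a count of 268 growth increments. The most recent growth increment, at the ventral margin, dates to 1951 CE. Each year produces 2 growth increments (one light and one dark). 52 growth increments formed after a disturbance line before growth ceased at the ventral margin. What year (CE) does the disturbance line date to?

There are 52 growth increments younger than the disturbance line.
52 growth increments at 2 per year is 52 / 2 = 26 years.
The growth increment at the ventral margin is 1951 CE, so the disturbance line dates to 1951 − 26 = 1925 CE.

1925 CE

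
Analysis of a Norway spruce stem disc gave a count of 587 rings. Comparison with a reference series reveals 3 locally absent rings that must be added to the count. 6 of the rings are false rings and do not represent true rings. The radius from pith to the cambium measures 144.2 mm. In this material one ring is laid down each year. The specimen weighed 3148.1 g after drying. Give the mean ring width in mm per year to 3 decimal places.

Adjusted count: 587 − 6 + 3 = 584 rings.
Extension rate ≈ 144.2 / 584 = 0.247 mm per year.

0.247 mm per year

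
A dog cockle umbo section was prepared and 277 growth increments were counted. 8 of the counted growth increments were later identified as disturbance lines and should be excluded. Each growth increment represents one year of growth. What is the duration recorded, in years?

True growth increment count = 277 − 8 = 269.
One growth increment per year makes the duration 269 years.

269 yr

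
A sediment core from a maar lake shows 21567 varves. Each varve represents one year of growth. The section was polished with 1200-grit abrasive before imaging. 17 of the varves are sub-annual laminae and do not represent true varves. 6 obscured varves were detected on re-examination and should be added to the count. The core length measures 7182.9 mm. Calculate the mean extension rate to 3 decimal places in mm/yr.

After corrections the count is 21567 − 17 + 6 = 21556 varves.
Extension rate ≈ 7182.9 / 21556 = 0.333 mm/yr.

0.333 mm/yr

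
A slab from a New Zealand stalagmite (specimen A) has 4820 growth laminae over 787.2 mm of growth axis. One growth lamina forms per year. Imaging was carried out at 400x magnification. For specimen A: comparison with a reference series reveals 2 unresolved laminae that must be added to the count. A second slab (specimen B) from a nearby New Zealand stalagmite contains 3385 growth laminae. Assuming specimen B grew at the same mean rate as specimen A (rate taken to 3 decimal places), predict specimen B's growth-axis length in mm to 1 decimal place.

Specimen A: adjusted count: 4820 + 2 = 4822 growth laminae.
A: 787.2 mm over 4822 years gives 787.2 / 4822 ≈ 0.163 mm per year.
For B, 0.163 mm/year × 3385 years = 551.8 mm.

551.8 mm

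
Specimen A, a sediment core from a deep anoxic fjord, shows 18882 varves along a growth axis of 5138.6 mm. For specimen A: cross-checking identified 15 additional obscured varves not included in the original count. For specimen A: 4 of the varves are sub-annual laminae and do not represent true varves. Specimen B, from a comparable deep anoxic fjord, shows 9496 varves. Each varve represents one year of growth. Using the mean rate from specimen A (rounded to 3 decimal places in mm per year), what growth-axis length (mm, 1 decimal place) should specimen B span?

Specimen A: correcting the raw count gives 18882 − 4 + 15 = 18893 true varves.
A: 5138.6 mm over 18893 years gives 5138.6 / 18893 ≈ 0.272 mm/yr.
Length of B = 0.272 × 9496 = 2582.9 mm.

2582.9 mm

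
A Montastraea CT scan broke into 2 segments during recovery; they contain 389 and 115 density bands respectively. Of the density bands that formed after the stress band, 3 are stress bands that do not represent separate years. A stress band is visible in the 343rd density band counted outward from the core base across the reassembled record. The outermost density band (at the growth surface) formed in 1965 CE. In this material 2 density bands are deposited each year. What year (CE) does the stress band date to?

1886 CE

Total density bands = 389 + 115 = 504.
Between density band 343 and the growth surface there are 504 − 343 = 161 density bands.
Removing the 3 false density bands leaves 161 − 3 = 158 true density bands beyond the stress band.
With 2 density bands per year, 158 / 2 = 79 years.
Counting back 79 years from 1965 CE places the stress band in 1965 − 79 = 1886 CE.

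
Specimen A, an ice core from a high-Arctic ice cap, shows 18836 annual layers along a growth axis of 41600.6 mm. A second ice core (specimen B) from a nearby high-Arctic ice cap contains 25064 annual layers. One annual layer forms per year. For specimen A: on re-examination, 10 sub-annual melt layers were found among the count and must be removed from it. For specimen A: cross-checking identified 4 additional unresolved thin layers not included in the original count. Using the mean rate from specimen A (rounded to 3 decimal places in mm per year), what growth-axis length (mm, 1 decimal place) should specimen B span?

55366.4 mm

Specimen A: correcting the raw count gives 18836 − 10 + 4 = 18830 true annual layers.
A: 41600.6 mm over 18830 years gives 41600.6 / 18830 ≈ 2.209 mm/year.
For B, 2.209 mm/year × 25064 years = 55366.4 mm.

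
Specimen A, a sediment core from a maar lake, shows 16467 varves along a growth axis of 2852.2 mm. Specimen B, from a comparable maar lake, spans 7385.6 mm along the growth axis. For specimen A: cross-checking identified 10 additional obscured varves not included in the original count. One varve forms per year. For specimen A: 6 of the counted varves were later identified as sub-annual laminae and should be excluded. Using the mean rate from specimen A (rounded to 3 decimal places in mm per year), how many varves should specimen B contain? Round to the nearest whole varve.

Specimen A: adjusted count: 16467 − 6 + 10 = 16471 varves.
A: Extension rate ≈ 2852.2 / 16471 = 0.173 mm per year.
B spans 7385.6 / 0.173 = 42691.33 years ≈ 42691 varves.

42691 varves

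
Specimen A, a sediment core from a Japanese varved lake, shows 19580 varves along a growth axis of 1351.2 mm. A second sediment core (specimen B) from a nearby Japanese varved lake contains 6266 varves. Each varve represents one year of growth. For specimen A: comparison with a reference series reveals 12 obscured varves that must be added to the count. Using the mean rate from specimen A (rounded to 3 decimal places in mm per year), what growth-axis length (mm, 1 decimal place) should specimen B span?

Specimen A: after corrections the count is 19580 + 12 = 19592 varves.
A: Extension rate ≈ 1351.2 / 19592 = 0.069 mm per year.
Length of B = 0.069 × 6266 = 432.4 mm.

432.4 mm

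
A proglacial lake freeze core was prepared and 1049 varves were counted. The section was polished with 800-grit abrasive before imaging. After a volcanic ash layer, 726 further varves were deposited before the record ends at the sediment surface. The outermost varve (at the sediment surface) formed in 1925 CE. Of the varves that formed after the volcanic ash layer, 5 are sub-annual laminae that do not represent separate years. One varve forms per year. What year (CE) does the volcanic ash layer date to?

726 varves post-date the volcanic ash layer.
Removing the 5 false varves leaves 726 − 5 = 721 true varves beyond the volcanic ash layer.
1925 − 721 = 1204 CE.

1204 CE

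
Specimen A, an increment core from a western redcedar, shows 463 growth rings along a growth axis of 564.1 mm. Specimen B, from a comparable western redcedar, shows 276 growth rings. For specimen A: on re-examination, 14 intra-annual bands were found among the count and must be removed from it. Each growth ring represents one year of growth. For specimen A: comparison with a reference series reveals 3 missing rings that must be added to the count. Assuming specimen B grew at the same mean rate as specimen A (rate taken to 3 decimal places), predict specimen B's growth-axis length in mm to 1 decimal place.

Specimen A: after corrections the count is 463 − 14 + 3 = 452 growth rings.
A: 564.1 mm over 452 years gives 564.1 / 452 ≈ 1.248 mm/year.
B's length ≈ 1.248 × 276 = 344.4 mm.

344.4 mm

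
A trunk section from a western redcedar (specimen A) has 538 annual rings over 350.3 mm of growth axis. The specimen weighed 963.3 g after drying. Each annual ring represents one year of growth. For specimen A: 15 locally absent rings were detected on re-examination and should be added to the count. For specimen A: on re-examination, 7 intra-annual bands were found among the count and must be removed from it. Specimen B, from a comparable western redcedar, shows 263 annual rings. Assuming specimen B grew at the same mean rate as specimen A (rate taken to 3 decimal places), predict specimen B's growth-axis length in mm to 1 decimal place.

168.8 mm

Specimen A: after corrections the count is 538 − 7 + 15 = 546 annual rings.
A: 350.3 mm over 546 years gives 350.3 / 546 ≈ 0.642 mm per year.
B's length ≈ 0.642 × 263 = 168.8 mm.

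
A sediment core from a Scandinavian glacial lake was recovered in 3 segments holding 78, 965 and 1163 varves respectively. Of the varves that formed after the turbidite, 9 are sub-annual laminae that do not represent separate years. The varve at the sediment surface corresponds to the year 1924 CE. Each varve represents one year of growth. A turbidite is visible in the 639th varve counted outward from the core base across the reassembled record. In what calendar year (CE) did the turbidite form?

366 CE

Total varves = 78 + 965 + 1163 = 2206.
Between varve 639 and the sediment surface there are 2206 − 639 = 1567 varves.
Excluding 9 false varves: 1567 − 9 = 1558.
1924 − 1558 = 366 CE.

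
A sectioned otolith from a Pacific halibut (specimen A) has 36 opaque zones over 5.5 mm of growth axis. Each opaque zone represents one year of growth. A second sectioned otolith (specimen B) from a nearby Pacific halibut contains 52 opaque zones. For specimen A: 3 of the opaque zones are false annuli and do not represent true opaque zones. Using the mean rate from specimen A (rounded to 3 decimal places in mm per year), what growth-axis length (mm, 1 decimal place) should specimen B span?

Specimen A: correcting the raw count gives 36 − 3 = 33 true opaque zones.
A: 5.5 mm over 33 years gives 5.5 / 33 ≈ 0.167 mm/yr.
For B, 0.167 mm/year × 52 years = 8.7 mm.

8.7 mm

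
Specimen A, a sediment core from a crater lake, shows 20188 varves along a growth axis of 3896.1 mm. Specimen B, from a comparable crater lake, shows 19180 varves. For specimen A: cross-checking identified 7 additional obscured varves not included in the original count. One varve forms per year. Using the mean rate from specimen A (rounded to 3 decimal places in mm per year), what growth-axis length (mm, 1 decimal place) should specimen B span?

3701.7 mm

Specimen A: correcting the raw count gives 20188 + 7 = 20195 true varves.
A: Mean rate = 3896.1 mm / 20195 years ≈ 0.193 mm per year.
B's length ≈ 0.193 × 19180 = 3701.7 mm.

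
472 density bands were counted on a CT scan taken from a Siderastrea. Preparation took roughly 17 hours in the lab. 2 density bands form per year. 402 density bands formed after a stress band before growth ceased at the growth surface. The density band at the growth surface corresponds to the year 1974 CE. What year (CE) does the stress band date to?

402 density bands formed after the stress band.
Dividing by 2 density bands per year: 402 / 2 = 201 years.
The density band at the growth surface is 1974 CE, so the stress band dates to 1974 − 201 = 1773 CE.

1773 CE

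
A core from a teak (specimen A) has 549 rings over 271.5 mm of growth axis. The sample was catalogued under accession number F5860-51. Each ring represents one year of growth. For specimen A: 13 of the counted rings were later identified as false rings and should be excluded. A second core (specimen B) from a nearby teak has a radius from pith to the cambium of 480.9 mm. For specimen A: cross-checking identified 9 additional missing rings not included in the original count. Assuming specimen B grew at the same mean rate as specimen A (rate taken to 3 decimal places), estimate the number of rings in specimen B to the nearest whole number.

966 rings

Specimen A: correcting the raw count gives 549 − 13 + 9 = 545 true rings.
A: Mean rate = 271.5 mm / 545 years ≈ 0.498 mm per year.
For B, 480.9 / 0.498 = 965.66 years ≈ 966 rings.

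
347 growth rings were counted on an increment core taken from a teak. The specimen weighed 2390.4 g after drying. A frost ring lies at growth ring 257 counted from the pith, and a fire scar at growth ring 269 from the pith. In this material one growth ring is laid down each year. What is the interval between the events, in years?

12 yr

Separation: 269 − 257 = 12 growth rings.
That is 12 years at one growth ring per year.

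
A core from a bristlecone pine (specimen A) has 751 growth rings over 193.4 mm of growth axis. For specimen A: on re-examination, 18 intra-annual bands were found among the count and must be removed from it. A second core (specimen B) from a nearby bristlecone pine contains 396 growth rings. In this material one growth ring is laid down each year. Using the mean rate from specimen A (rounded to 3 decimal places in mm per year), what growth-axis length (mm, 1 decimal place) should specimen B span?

104.5 mm

Specimen A: after corrections the count is 751 − 18 = 733 growth rings.
A: Mean rate = 193.4 mm / 733 years ≈ 0.264 mm per year.
B's length ≈ 0.264 × 396 = 104.5 mm.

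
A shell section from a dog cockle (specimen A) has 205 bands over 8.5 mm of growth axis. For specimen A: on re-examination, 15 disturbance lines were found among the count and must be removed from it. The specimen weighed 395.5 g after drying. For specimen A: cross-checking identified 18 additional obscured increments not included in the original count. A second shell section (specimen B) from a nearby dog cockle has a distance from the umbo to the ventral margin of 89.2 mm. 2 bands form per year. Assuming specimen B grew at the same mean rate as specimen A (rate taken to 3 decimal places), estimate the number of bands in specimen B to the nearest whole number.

2176 bands

Specimen A: correcting the raw count gives 205 − 15 + 18 = 208 true bands.
Specimen A: with 2 bands per year, 208 / 2 = 104 years.
A: Extension rate ≈ 8.5 / 104 = 0.082 mm/year.
For B, 89.2 / 0.082 = 1087.80 years; at 2 bands per year that is 1087.80 × 2 ≈ 2176 bands.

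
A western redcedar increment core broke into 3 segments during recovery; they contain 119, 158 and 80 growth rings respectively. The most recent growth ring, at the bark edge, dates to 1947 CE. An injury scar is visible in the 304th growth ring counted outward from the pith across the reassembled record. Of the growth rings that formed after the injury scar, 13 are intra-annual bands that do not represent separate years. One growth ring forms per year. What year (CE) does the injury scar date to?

Total growth rings = 119 + 158 + 80 = 357.
The injury scar sits at growth ring 304 from the pith, so 357 − 304 = 53 growth rings formed after it.
53 − 13 false = 40 true growth rings after the injury scar.
1947 − 40 = 1907 CE.

1907 CE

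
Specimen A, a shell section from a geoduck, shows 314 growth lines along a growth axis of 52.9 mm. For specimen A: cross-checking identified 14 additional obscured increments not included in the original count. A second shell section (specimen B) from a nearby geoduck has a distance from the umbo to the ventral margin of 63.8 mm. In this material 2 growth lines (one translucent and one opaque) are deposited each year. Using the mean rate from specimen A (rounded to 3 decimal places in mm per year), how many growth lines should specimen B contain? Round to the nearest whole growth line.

395 growth lines

Specimen A: true growth line count = 314 + 14 = 328.
Specimen A: 328 growth lines at 2 per year is 328 / 2 = 164 years.
A: Mean rate = 52.9 mm / 164 years ≈ 0.323 mm/year.
For B, 63.8 / 0.323 = 197.52 years; at 2 growth lines per year that is 197.52 × 2 ≈ 395 growth lines.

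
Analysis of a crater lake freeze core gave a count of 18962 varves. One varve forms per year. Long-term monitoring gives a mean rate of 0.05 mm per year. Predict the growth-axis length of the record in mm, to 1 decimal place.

The record spans 18962 years at 0.05 mm per year.
18962 years at 0.05 mm/year gives 0.05 × 18962 = 948.1 mm.

948.1 mm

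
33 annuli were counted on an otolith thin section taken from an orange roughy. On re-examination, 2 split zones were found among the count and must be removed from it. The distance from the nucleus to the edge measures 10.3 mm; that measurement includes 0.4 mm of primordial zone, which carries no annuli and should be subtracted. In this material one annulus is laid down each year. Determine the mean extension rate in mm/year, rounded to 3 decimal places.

0.319 mm/year

Adjusted count: 33 − 2 = 31 annuli.
The growth record spans 10.3 − 0.4 = 9.9 mm.
Extension rate ≈ 9.9 / 31 = 0.319 mm/year.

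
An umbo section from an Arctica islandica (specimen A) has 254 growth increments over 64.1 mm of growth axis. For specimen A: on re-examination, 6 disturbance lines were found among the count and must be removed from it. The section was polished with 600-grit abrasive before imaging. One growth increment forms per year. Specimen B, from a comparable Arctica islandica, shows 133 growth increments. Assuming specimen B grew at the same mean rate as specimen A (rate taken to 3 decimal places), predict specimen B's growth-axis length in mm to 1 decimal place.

Specimen A: after corrections the count is 254 − 6 = 248 growth increments.
A: Extension rate ≈ 64.1 / 248 = 0.258 mm/yr.
Length of B = 0.258 × 133 = 34.3 mm.

34.3 mm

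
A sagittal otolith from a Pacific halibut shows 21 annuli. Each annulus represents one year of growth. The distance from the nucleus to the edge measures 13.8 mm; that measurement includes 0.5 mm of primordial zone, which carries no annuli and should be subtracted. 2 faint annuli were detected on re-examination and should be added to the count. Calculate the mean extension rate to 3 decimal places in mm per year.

Adjusted count: 21 + 2 = 23 annuli.
Removing the 0.5 mm offcut leaves 13.8 − 0.5 = 13.3 mm.
13.3 mm over 23 years gives 13.3 / 23 ≈ 0.578 mm per year.

0.578 mm per year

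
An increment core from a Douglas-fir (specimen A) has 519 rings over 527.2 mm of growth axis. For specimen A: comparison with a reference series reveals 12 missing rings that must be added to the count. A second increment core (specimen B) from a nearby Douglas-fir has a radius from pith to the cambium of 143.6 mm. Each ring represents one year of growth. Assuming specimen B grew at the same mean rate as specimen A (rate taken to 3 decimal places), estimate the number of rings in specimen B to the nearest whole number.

Specimen A: correcting the raw count gives 519 + 12 = 531 true rings.
A: 527.2 mm over 531 years gives 527.2 / 531 ≈ 0.993 mm/yr.
B spans 143.6 / 0.993 = 144.61 years ≈ 145 rings.

145 rings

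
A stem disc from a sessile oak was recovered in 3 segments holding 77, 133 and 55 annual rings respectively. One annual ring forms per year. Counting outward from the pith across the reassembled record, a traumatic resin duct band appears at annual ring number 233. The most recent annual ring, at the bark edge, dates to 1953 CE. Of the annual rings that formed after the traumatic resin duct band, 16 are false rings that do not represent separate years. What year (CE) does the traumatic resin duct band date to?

1937 CE

Total annual rings = 77 + 133 + 55 = 265.
265 − 233 = 32 annual rings lie beyond the traumatic resin duct band toward the bark edge.
Excluding 16 false annual rings: 32 − 16 = 16.
The annual ring at the bark edge is 1953 CE, so the traumatic resin duct band dates to 1953 − 16 = 1937 CE.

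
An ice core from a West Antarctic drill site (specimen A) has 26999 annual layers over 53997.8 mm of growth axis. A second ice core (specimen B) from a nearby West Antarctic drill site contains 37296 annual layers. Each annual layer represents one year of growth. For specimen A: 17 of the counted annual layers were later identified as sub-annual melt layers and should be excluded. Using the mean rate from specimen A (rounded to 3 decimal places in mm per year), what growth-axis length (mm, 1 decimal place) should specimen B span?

Specimen A: correcting the raw count gives 26999 − 17 = 26982 true annual layers.
A: 53997.8 mm over 26982 years gives 53997.8 / 26982 ≈ 2.001 mm/yr.
B's length ≈ 2.001 × 37296 = 74629.3 mm.

74629.3 mm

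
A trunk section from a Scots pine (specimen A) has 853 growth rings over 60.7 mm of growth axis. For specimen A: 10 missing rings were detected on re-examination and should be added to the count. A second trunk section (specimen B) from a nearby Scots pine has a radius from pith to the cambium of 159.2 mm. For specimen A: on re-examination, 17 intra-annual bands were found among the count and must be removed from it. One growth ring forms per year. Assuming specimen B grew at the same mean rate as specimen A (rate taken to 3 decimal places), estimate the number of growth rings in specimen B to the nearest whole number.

Specimen A: true growth ring count = 853 − 17 + 10 = 846.
A: 60.7 mm over 846 years gives 60.7 / 846 ≈ 0.072 mm/year.
B spans 159.2 / 0.072 = 2211.11 years ≈ 2211 growth rings.

2211 growth rings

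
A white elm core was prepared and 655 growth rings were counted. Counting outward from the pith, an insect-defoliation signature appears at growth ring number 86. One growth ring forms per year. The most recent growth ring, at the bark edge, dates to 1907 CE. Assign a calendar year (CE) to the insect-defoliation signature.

655 − 86 = 569 growth rings lie beyond the insect-defoliation signature toward the bark edge.
The growth ring at the bark edge is 1907 CE, so the insect-defoliation signature dates to 1907 − 569 = 1338 CE.

1338 CE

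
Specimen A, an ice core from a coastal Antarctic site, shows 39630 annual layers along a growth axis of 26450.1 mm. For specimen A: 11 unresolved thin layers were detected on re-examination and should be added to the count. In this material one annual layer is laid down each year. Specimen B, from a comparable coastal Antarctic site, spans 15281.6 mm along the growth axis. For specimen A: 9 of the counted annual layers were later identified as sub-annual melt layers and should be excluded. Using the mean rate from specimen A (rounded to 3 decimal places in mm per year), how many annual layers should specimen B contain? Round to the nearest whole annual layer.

Specimen A: true annual layer count = 39630 − 9 + 11 = 39632.
A: Extension rate ≈ 26450.1 / 39632 = 0.667 mm/yr.
Specimen B: 15281.6 mm / 0.667 mm per year = 22910.94 years ≈ 22911 annual layers.

22911 annual layers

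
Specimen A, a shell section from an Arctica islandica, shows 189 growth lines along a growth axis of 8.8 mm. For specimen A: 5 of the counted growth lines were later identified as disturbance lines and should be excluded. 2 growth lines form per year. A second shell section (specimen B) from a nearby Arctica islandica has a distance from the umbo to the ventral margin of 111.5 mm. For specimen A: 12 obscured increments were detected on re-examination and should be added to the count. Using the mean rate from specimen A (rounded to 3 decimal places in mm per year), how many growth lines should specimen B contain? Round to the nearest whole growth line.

Specimen A: true growth line count = 189 − 5 + 12 = 196.
Specimen A: dividing by 2 growth lines per year: 196 / 2 = 98 years.
A: 8.8 mm over 98 years gives 8.8 / 98 ≈ 0.090 mm/year.
Specimen B: 111.5 mm / 0.090 mm per year = 1238.89 years; at 2 growth lines per year that is 1238.89 × 2 ≈ 2478 growth lines.

2478 growth lines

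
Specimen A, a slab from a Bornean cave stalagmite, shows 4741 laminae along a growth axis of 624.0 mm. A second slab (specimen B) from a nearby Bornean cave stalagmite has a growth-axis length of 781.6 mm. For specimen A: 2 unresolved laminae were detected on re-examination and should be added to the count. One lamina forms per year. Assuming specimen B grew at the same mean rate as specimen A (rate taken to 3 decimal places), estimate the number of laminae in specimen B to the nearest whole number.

Specimen A: after corrections the count is 4741 + 2 = 4743 laminae.
A: 624.0 mm over 4743 years gives 624.0 / 4743 ≈ 0.132 mm/year.
B spans 781.6 / 0.132 = 5921.21 years ≈ 5921 laminae.

5921 laminae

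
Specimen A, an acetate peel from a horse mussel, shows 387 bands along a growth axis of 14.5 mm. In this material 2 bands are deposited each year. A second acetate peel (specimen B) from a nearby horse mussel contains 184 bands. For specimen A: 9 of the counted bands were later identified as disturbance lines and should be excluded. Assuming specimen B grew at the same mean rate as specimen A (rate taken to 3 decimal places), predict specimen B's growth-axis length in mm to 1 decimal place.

Specimen A: after corrections the count is 387 − 9 = 378 bands.
Specimen A: with 2 bands per year, 378 / 2 = 189 years.
A: 14.5 mm over 189 years gives 14.5 / 189 ≈ 0.077 mm/year.
Specimen B: with 2 bands per year, 184 / 2 = 92 years. Length of B = 0.077 × 92 = 7.1 mm.

7.1 mm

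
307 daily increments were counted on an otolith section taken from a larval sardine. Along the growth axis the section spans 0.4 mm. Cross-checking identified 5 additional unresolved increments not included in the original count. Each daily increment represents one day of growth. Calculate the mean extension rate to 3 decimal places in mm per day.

Correcting the raw count gives 307 + 5 = 312 true daily increments.
Mean rate = 0.4 mm / 312 days ≈ 0.001 mm per day.

0.001 mm per day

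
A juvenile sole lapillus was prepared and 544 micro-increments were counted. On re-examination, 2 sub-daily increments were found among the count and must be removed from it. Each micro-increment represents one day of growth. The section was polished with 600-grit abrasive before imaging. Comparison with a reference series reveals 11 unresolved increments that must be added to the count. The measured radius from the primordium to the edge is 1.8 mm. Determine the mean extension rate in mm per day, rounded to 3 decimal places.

Adjusted count: 544 − 2 + 11 = 553 micro-increments.
1.8 mm over 553 days gives 1.8 / 553 ≈ 0.003 mm per day.

0.003 mm per day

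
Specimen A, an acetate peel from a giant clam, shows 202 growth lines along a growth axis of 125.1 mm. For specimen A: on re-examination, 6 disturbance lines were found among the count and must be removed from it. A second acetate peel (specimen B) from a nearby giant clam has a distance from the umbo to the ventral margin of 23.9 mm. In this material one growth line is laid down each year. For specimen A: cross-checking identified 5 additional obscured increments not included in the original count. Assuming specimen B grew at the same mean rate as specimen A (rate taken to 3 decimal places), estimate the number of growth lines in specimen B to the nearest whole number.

38 growth lines

Specimen A: adjusted count: 202 − 6 + 5 = 201 growth lines.
A: Mean rate = 125.1 mm / 201 years ≈ 0.622 mm/year.
Specimen B: 23.9 mm / 0.622 mm per year = 38.42 years ≈ 38 growth lines.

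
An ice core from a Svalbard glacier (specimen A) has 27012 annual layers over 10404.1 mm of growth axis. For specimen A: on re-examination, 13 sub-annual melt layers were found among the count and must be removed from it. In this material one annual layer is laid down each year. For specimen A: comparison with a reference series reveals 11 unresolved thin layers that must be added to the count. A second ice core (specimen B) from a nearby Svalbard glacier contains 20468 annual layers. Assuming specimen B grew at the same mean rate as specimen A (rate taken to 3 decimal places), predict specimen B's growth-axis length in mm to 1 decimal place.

Specimen A: after corrections the count is 27012 − 13 + 11 = 27010 annual layers.
A: Extension rate ≈ 10404.1 / 27010 = 0.385 mm/year.
For B, 0.385 mm/year × 20468 years = 7880.2 mm.

7880.2 mm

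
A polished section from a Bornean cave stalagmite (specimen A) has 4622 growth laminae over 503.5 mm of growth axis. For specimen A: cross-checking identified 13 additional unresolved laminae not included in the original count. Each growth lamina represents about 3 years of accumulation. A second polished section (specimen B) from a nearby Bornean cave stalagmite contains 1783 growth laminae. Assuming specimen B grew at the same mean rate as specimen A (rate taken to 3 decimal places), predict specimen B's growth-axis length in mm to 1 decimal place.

192.6 mm

Specimen A: adjusted count: 4622 + 13 = 4635 growth laminae.
Specimen A: 4635 growth laminae at 3 years each span 4635 × 3 = 13905 years.
A: Extension rate ≈ 503.5 / 13905 = 0.036 mm per year.
Specimen B: 1783 growth laminae at 3 years each span 1783 × 3 = 5349 years. For B, 0.036 mm/year × 5349 years = 192.6 mm.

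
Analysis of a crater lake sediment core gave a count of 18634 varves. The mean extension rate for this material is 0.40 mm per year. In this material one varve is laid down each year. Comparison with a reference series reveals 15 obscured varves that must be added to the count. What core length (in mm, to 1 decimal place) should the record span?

7459.6 mm

After corrections the count is 18634 + 15 = 18649 varves.
Predicted length = 0.40 mm/year × 18649 years = 7459.6 mm.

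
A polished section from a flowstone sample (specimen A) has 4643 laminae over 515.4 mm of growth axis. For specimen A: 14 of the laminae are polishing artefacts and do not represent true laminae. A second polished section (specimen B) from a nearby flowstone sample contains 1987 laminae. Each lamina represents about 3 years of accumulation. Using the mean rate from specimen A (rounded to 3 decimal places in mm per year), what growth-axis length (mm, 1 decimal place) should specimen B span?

Specimen A: after corrections the count is 4643 − 14 = 4629 laminae.
Specimen A: at 3 years per lamina, 4629 × 3 = 13887 years.
A: Extension rate ≈ 515.4 / 13887 = 0.037 mm/yr.
Specimen B: at 3 years per lamina, 1987 × 3 = 5961 years. Length of B = 0.037 × 5961 = 220.6 mm.

220.6 mm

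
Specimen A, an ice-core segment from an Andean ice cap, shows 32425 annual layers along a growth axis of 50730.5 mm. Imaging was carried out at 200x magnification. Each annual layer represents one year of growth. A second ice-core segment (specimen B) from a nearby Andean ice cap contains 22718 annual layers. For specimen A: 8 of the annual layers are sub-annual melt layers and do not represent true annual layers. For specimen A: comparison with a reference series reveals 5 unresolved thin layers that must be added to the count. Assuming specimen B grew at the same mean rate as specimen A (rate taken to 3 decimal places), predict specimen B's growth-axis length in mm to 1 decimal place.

Specimen A: true annual layer count = 32425 − 8 + 5 = 32422.
A: Extension rate ≈ 50730.5 / 32422 = 1.565 mm/yr.
For B, 1.565 mm/year × 22718 years = 35553.7 mm.

35553.7 mm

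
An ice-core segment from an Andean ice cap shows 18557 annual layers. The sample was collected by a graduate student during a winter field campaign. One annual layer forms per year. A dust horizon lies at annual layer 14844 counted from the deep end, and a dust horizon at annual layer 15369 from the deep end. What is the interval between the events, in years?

The two markers are separated by 15369 − 14844 = 525 annual layers.
At one annual layer per year, 525 years elapsed between them.

525 yr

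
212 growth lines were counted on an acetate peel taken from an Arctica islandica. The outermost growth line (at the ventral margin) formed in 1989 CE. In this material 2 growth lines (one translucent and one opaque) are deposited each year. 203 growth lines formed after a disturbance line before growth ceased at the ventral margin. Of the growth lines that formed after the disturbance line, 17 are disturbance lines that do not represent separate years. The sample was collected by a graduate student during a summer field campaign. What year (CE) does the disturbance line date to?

1896 CE

203 growth lines post-date the disturbance line.
203 − 17 false = 186 true growth lines after the disturbance line.
186 growth lines at 2 per year is 186 / 2 = 93 years.
Counting back 93 years from 1989 CE places the disturbance line in 1989 − 93 = 1896 CE.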